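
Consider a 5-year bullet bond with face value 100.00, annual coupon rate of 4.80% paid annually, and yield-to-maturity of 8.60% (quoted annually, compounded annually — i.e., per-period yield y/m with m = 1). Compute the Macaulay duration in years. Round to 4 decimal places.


Answer: Macaulay duration = 4.5200 years

Derivation:
Coupon per period c = face * coupon_rate / m = 4.800000
Periods per year m = 1; per-period yield y/m = 0.086000
Number of cashflows N = 5
Cashflows (t years, CF_t, discount factor 1/(1+y/m)^(m*t), PV):
  t = 1.0000: CF_t = 4.800000, DF = 0.920810, PV = 4.419890
  t = 2.0000: CF_t = 4.800000, DF = 0.847892, PV = 4.069880
  t = 3.0000: CF_t = 4.800000, DF = 0.780747, PV = 3.747587
  t = 4.0000: CF_t = 4.800000, DF = 0.718920, PV = 3.450817
  t = 5.0000: CF_t = 104.800000, DF = 0.661989, PV = 69.376463
Price P = sum_t PV_t = 85.064637
Macaulay numerator sum_t t * PV_t:
  t * PV_t at t = 1.0000: 4.419890
  t * PV_t at t = 2.0000: 8.139760
  t * PV_t at t = 3.0000: 11.242762
  t * PV_t at t = 4.0000: 13.803268
  t * PV_t at t = 5.0000: 346.882316
Macaulay duration D = (sum_t t * PV_t) / P = 384.487996 / 85.064637 = 4.519951


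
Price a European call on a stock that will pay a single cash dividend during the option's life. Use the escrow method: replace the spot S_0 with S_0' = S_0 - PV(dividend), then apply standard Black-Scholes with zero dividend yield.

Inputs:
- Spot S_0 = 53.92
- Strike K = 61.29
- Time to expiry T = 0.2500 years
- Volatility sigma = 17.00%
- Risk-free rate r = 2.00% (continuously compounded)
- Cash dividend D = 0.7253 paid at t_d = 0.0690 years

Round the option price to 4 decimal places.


Answer: Price = 0.1105

Derivation:
PV(D) = D * exp(-r * t_d) = 0.7253 * 0.99862095 = 0.72429978
S_0' = S_0 - PV(D) = 53.9200 - 0.72429978 = 53.19570022
d1 = (ln(S_0'/K) + (r + sigma^2/2)*T) / (sigma*sqrt(T)) = -1.56501914
d2 = d1 - sigma*sqrt(T) = -1.65001914
exp(-rT) = 0.99501248
N(d1) = 0.05878921; N(d2) = 0.04946951
C = S_0' * N(d1) - K * exp(-rT) * N(d2) = 53.19570022 * 0.05878921 - 61.2900 * 0.99501248 * 0.04946951 = 0.1105


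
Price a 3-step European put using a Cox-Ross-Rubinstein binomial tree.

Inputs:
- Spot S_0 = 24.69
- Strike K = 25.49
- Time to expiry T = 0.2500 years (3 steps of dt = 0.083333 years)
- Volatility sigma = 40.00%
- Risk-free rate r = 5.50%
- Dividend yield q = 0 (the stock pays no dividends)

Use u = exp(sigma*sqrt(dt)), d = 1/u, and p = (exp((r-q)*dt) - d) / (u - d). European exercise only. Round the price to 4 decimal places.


Answer: Price = V(0,0) = 2.3588

Derivation:
dt = T/N = 0.083333
u = exp(sigma*sqrt(dt)) = 1.122401; d = 1/u = 0.890947
p = (exp((r-q)*dt) - d) / (u - d) = 0.491012
Discount per step: exp(-r*dt) = 0.995427
Stock lattice S(k, i) with i counting down-moves:
  k=0: S(0,0) = 24.6900
  k=1: S(1,0) = 27.7121; S(1,1) = 21.9975
  k=2: S(2,0) = 31.1041; S(2,1) = 24.6900; S(2,2) = 19.5986
  k=3: S(3,0) = 34.9112; S(3,1) = 27.7121; S(3,2) = 21.9975; S(3,3) = 17.4613
Terminal payoffs V(N, i) = max(K - S_T, 0):
  V(3,0) = 0.000000; V(3,1) = 0.000000; V(3,2) = 3.492512; V(3,3) = 8.028680
Backward induction: V(k, i) = exp(-r*dt) * [p * V(k+1, i) + (1-p) * V(k+1, i+1)].
  V(2,0) = exp(-r*dt) * [p*0.000000 + (1-p)*0.000000] = 0.000000
  V(2,1) = exp(-r*dt) * [p*0.000000 + (1-p)*3.492512] = 1.769517
  V(2,2) = exp(-r*dt) * [p*3.492512 + (1-p)*8.028680] = 5.774837
  V(1,0) = exp(-r*dt) * [p*0.000000 + (1-p)*1.769517] = 0.896544
  V(1,1) = exp(-r*dt) * [p*1.769517 + (1-p)*5.774837] = 3.790761
  V(0,0) = exp(-r*dt) * [p*0.896544 + (1-p)*3.790761] = 2.358828


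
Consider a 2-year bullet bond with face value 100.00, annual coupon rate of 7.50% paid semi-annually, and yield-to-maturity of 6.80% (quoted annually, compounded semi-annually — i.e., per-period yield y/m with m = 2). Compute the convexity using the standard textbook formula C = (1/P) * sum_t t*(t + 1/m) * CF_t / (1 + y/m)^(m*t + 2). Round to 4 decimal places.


Coupon per period c = face * coupon_rate / m = 3.750000
Periods per year m = 2; per-period yield y/m = 0.034000
Number of cashflows N = 4
Cashflows (t years, CF_t, discount factor 1/(1+y/m)^(m*t), PV):
  t = 0.5000: CF_t = 3.750000, DF = 0.967118, PV = 3.626692
  t = 1.0000: CF_t = 3.750000, DF = 0.935317, PV = 3.507440
  t = 1.5000: CF_t = 3.750000, DF = 0.904562, PV = 3.392108
  t = 2.0000: CF_t = 103.750000, DF = 0.874818, PV = 90.762396
Price P = sum_t PV_t = 101.288635
Convexity numerator sum_t t*(t + 1/m) * CF_t / (1+y/m)^(m*t + 2):
  t = 0.5000: term = 1.696054
  t = 1.0000: term = 4.920853
  t = 1.5000: term = 9.518090
  t = 2.0000: term = 424.458150
Convexity = (1/P) * sum = 440.593147 / 101.288635 = 4.349877

Answer: Convexity = 4.3499


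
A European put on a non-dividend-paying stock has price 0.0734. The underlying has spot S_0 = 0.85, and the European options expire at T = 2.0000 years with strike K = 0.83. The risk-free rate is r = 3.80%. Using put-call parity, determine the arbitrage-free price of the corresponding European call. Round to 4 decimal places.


Put-call parity: C - P = S_0 * exp(-qT) - K * exp(-rT).
S_0 * exp(-qT) = 0.8500 * 1.00000000 = 0.85000000
K * exp(-rT) = 0.8300 * 0.92681621 = 0.76925745
C = P + S*exp(-qT) - K*exp(-rT)
C = 0.0734 + 0.85000000 - 0.76925745 = 0.1541

Answer: Call price = 0.1541


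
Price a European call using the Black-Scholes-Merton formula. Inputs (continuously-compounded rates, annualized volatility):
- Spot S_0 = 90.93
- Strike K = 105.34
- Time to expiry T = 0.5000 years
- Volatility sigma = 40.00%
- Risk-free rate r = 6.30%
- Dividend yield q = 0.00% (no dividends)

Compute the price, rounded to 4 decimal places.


d1 = (ln(S/K) + (r - q + 0.5*sigma^2) * T) / (sigma * sqrt(T)) = -0.26729780
d2 = d1 - sigma * sqrt(T) = -0.55014051
exp(-rT) = 0.96899096; exp(-qT) = 1.00000000
C = S_0 * exp(-qT) * N(d1) - K * exp(-rT) * N(d2)
N(d1) = 0.39461994; N(d2) = 0.29111150
C = 90.9300 * 1.00000000 * 0.39461994 - 105.3400 * 0.96899096 * 0.29111150 = 6.1680

Answer: Price = 6.1680


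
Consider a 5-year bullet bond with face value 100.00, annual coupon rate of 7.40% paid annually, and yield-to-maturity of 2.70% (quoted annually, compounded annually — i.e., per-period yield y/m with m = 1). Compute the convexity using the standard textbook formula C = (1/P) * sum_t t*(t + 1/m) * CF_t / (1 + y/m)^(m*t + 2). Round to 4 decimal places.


Coupon per period c = face * coupon_rate / m = 7.400000
Periods per year m = 1; per-period yield y/m = 0.027000
Number of cashflows N = 5
Cashflows (t years, CF_t, discount factor 1/(1+y/m)^(m*t), PV):
  t = 1.0000: CF_t = 7.400000, DF = 0.973710, PV = 7.205453
  t = 2.0000: CF_t = 7.400000, DF = 0.948111, PV = 7.016020
  t = 3.0000: CF_t = 7.400000, DF = 0.923185, PV = 6.831568
  t = 4.0000: CF_t = 7.400000, DF = 0.898914, PV = 6.651965
  t = 5.0000: CF_t = 107.400000, DF = 0.875282, PV = 94.005240
Price P = sum_t PV_t = 121.710246
Convexity numerator sum_t t*(t + 1/m) * CF_t / (1+y/m)^(m*t + 2):
  t = 1.0000: term = 13.663136
  t = 2.0000: term = 39.911789
  t = 3.0000: term = 77.725003
  t = 4.0000: term = 126.136000
  t = 5.0000: term = 2673.821622
Convexity = (1/P) * sum = 2931.257550 / 121.710246 = 24.083901

Answer: Convexity = 24.0839


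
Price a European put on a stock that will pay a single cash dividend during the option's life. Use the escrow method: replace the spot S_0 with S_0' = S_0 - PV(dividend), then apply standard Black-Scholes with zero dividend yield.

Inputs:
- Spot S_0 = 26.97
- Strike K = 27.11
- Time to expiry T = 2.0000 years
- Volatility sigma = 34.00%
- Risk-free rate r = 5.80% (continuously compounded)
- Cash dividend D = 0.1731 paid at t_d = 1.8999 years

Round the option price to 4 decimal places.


Answer: Price = 3.6163

Derivation:
PV(D) = D * exp(-r * t_d) = 0.1731 * 0.89566018 = 0.15503878
S_0' = S_0 - PV(D) = 26.9700 - 0.15503878 = 26.81496122
d1 = (ln(S_0'/K) + (r + sigma^2/2)*T) / (sigma*sqrt(T)) = 0.45890673
d2 = d1 - sigma*sqrt(T) = -0.02192588
exp(-rT) = 0.89047522
N(-d1) = 0.32315057; N(-d2) = 0.50874646
P = K * exp(-rT) * N(-d2) - S_0' * N(-d1) = 27.1100 * 0.89047522 * 0.50874646 - 26.81496122 * 0.32315057 = 3.6163


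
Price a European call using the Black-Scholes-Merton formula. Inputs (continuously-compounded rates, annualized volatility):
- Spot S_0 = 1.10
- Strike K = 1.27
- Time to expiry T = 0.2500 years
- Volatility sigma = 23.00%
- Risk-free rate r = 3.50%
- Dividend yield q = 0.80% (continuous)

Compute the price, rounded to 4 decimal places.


Answer: Price = 0.0077

Derivation:
d1 = (ln(S/K) + (r - q + 0.5*sigma^2) * T) / (sigma * sqrt(T)) = -1.13342801
d2 = d1 - sigma * sqrt(T) = -1.24842801
exp(-rT) = 0.99128817; exp(-qT) = 0.99800200
C = S_0 * exp(-qT) * N(d1) - K * exp(-rT) * N(d2)
N(d1) = 0.12851728; N(d2) = 0.10593718
C = 1.1000 * 0.99800200 * 0.12851728 - 1.2700 * 0.99128817 * 0.10593718 = 0.0077


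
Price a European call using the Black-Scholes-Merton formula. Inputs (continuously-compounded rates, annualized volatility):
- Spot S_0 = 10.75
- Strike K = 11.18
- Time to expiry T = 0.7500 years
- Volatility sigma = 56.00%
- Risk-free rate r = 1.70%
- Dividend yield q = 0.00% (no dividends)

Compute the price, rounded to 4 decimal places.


Answer: Price = 1.9462

Derivation:
d1 = (ln(S/K) + (r - q + 0.5*sigma^2) * T) / (sigma * sqrt(T)) = 0.18790542
d2 = d1 - sigma * sqrt(T) = -0.29706880
exp(-rT) = 0.98733094; exp(-qT) = 1.00000000
C = S_0 * exp(-qT) * N(d1) - K * exp(-rT) * N(d2)
N(d1) = 0.57452460; N(d2) = 0.38320699
C = 10.7500 * 1.00000000 * 0.57452460 - 11.1800 * 0.98733094 * 0.38320699 = 1.9462


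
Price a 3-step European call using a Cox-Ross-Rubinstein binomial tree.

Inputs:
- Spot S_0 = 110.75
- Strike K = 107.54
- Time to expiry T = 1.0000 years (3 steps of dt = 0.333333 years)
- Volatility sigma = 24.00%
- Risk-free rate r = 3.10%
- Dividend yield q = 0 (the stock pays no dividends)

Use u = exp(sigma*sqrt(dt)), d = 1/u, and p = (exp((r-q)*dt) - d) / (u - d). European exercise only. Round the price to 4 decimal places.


Answer: Price = V(0,0) = 14.6194

Derivation:
dt = T/N = 0.333333
u = exp(sigma*sqrt(dt)) = 1.148623; d = 1/u = 0.870607
p = (exp((r-q)*dt) - d) / (u - d) = 0.502775
Discount per step: exp(-r*dt) = 0.989720
Stock lattice S(k, i) with i counting down-moves:
  k=0: S(0,0) = 110.7500
  k=1: S(1,0) = 127.2100; S(1,1) = 96.4198
  k=2: S(2,0) = 146.1164; S(2,1) = 110.7500; S(2,2) = 83.9438
  k=3: S(3,0) = 167.8327; S(3,1) = 127.2100; S(3,2) = 96.4198; S(3,3) = 73.0821
Terminal payoffs V(N, i) = max(S_T - K, 0):
  V(3,0) = 60.292692; V(3,1) = 19.670027; V(3,2) = 0.000000; V(3,3) = 0.000000
Backward induction: V(k, i) = exp(-r*dt) * [p * V(k+1, i) + (1-p) * V(k+1, i+1)].
  V(2,0) = exp(-r*dt) * [p*60.292692 + (1-p)*19.670027] = 39.681921
  V(2,1) = exp(-r*dt) * [p*19.670027 + (1-p)*0.000000] = 9.787934
  V(2,2) = exp(-r*dt) * [p*0.000000 + (1-p)*0.000000] = 0.000000
  V(1,0) = exp(-r*dt) * [p*39.681921 + (1-p)*9.787934] = 24.562757
  V(1,1) = exp(-r*dt) * [p*9.787934 + (1-p)*0.000000] = 4.870540
  V(0,0) = exp(-r*dt) * [p*24.562757 + (1-p)*4.870540] = 14.619447


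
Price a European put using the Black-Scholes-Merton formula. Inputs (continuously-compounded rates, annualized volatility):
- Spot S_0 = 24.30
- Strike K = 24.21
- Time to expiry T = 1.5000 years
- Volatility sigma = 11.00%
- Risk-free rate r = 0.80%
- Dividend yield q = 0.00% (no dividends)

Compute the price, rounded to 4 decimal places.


d1 = (ln(S/K) + (r - q + 0.5*sigma^2) * T) / (sigma * sqrt(T)) = 0.18397583
d2 = d1 - sigma * sqrt(T) = 0.04925389
exp(-rT) = 0.98807171; exp(-qT) = 1.00000000
P = K * exp(-rT) * N(-d2) - S_0 * exp(-qT) * N(-d1)
N(-d1) = 0.42701621; N(-d2) = 0.48035848
P = 24.2100 * 0.98807171 * 0.48035848 - 24.3000 * 1.00000000 * 0.42701621 = 1.1143

Answer: Price = 1.1143


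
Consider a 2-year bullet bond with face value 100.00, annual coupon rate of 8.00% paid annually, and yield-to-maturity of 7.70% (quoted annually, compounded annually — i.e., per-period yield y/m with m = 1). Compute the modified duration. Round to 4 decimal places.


Coupon per period c = face * coupon_rate / m = 8.000000
Periods per year m = 1; per-period yield y/m = 0.077000
Number of cashflows N = 2
Cashflows (t years, CF_t, discount factor 1/(1+y/m)^(m*t), PV):
  t = 1.0000: CF_t = 8.000000, DF = 0.928505, PV = 7.428041
  t = 2.0000: CF_t = 108.000000, DF = 0.862122, PV = 93.109147
Price P = sum_t PV_t = 100.537188
First compute Macaulay numerator sum_t t * PV_t:
  t * PV_t at t = 1.0000: 7.428041
  t * PV_t at t = 2.0000: 186.218294
Macaulay duration D = 193.646335 / 100.537188 = 1.926116
Modified duration = D / (1 + y/m) = 1.926116 / (1 + 0.077000) = 1.788409

Answer: Modified duration = 1.7884


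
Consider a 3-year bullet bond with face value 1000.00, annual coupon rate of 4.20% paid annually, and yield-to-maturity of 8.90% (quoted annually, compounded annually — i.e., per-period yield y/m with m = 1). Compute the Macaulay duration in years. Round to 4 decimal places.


Coupon per period c = face * coupon_rate / m = 42.000000
Periods per year m = 1; per-period yield y/m = 0.089000
Number of cashflows N = 3
Cashflows (t years, CF_t, discount factor 1/(1+y/m)^(m*t), PV):
  t = 1.0000: CF_t = 42.000000, DF = 0.918274, PV = 38.567493
  t = 2.0000: CF_t = 42.000000, DF = 0.843226, PV = 35.415513
  t = 3.0000: CF_t = 1042.000000, DF = 0.774313, PV = 806.833793
Price P = sum_t PV_t = 880.816799
Macaulay numerator sum_t t * PV_t:
  t * PV_t at t = 1.0000: 38.567493
  t * PV_t at t = 2.0000: 70.831025
  t * PV_t at t = 3.0000: 2420.501379
Macaulay duration D = (sum_t t * PV_t) / P = 2529.899897 / 880.816799 = 2.872220

Answer: Macaulay duration = 2.8722 years


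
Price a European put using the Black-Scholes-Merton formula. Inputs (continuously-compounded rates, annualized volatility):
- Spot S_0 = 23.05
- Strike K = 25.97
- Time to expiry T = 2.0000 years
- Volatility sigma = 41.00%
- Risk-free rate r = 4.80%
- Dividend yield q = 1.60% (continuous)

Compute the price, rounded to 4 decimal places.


d1 = (ln(S/K) + (r - q + 0.5*sigma^2) * T) / (sigma * sqrt(T)) = 0.19458155
d2 = d1 - sigma * sqrt(T) = -0.38524601
exp(-rT) = 0.90846402; exp(-qT) = 0.96850658
P = K * exp(-rT) * N(-d2) - S_0 * exp(-qT) * N(-d1)
N(-d1) = 0.42286028; N(-d2) = 0.64997242
P = 25.9700 * 0.90846402 * 0.64997242 - 23.0500 * 0.96850658 * 0.42286028 = 5.8947

Answer: Price = 5.8947


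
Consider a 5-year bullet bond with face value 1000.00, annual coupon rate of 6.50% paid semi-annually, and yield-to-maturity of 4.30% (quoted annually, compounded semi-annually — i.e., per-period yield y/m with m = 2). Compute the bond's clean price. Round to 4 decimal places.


Answer: Price = 1098.0374

Derivation:
Coupon per period c = face * coupon_rate / m = 32.500000
Periods per year m = 2; per-period yield y/m = 0.021500
Number of cashflows N = 10
Cashflows (t years, CF_t, discount factor 1/(1+y/m)^(m*t), PV):
  t = 0.5000: CF_t = 32.500000, DF = 0.978953, PV = 31.815957
  t = 1.0000: CF_t = 32.500000, DF = 0.958348, PV = 31.146311
  t = 1.5000: CF_t = 32.500000, DF = 0.938177, PV = 30.490760
  t = 2.0000: CF_t = 32.500000, DF = 0.918431, PV = 29.849006
  t = 2.5000: CF_t = 32.500000, DF = 0.899100, PV = 29.220760
  t = 3.0000: CF_t = 32.500000, DF = 0.880177, PV = 28.605737
  t = 3.5000: CF_t = 32.500000, DF = 0.861651, PV = 28.003658
  t = 4.0000: CF_t = 32.500000, DF = 0.843515, PV = 27.414252
  t = 4.5000: CF_t = 32.500000, DF = 0.825762, PV = 26.837251
  t = 5.0000: CF_t = 1032.500000, DF = 0.808381, PV = 834.653753
Price P = sum_t PV_t = 1098.037444


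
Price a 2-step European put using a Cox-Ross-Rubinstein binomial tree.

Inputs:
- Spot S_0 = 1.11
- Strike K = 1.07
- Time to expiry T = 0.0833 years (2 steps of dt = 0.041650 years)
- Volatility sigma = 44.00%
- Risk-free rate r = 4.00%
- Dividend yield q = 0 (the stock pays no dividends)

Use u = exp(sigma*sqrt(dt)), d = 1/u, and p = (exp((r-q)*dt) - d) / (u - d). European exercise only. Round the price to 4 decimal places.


dt = T/N = 0.041650
u = exp(sigma*sqrt(dt)) = 1.093952; d = 1/u = 0.914117
p = (exp((r-q)*dt) - d) / (u - d) = 0.486838
Discount per step: exp(-r*dt) = 0.998335
Stock lattice S(k, i) with i counting down-moves:
  k=0: S(0,0) = 1.1100
  k=1: S(1,0) = 1.2143; S(1,1) = 1.0147
  k=2: S(2,0) = 1.3284; S(2,1) = 1.1100; S(2,2) = 0.9275
Terminal payoffs V(N, i) = max(K - S_T, 0):
  V(2,0) = 0.000000; V(2,1) = 0.000000; V(2,2) = 0.142473
Backward induction: V(k, i) = exp(-r*dt) * [p * V(k+1, i) + (1-p) * V(k+1, i+1)].
  V(1,0) = exp(-r*dt) * [p*0.000000 + (1-p)*0.000000] = 0.000000
  V(1,1) = exp(-r*dt) * [p*0.000000 + (1-p)*0.142473] = 0.072990
  V(0,0) = exp(-r*dt) * [p*0.000000 + (1-p)*0.072990] = 0.037393

Answer: Price = V(0,0) = 0.0374


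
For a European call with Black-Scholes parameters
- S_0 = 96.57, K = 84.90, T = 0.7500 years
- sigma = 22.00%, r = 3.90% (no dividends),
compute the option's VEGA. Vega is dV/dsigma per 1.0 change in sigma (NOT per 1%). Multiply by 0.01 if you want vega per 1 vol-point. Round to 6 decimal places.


d1 = 0.9247788801; d2 = 0.7342532912
phi(d1) = 0.2601370890; exp(-qT) = 1.0000000000; exp(-rT) = 0.9711736407
Vega = S * exp(-qT) * phi(d1) * sqrt(T) = 96.5700 * 1.0000000000 * 0.2601370890 * 0.8660254038 = 21.755804

Answer: Vega = 21.755804


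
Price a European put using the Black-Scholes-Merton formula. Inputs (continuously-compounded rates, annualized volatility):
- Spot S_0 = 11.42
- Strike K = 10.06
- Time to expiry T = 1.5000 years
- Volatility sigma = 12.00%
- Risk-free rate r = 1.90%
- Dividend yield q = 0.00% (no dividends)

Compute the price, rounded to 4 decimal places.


d1 = (ln(S/K) + (r - q + 0.5*sigma^2) * T) / (sigma * sqrt(T)) = 1.13016082
d2 = d1 - sigma * sqrt(T) = 0.98319143
exp(-rT) = 0.97190229; exp(-qT) = 1.00000000
P = K * exp(-rT) * N(-d2) - S_0 * exp(-qT) * N(-d1)
N(-d1) = 0.12920423; N(-d2) = 0.16275662
P = 10.0600 * 0.97190229 * 0.16275662 - 11.4200 * 1.00000000 * 0.12920423 = 0.1158

Answer: Price = 0.1158


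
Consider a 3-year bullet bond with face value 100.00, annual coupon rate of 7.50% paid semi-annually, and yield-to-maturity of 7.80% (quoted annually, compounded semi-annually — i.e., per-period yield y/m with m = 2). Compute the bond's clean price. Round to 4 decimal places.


Coupon per period c = face * coupon_rate / m = 3.750000
Periods per year m = 2; per-period yield y/m = 0.039000
Number of cashflows N = 6
Cashflows (t years, CF_t, discount factor 1/(1+y/m)^(m*t), PV):
  t = 0.5000: CF_t = 3.750000, DF = 0.962464, PV = 3.609240
  t = 1.0000: CF_t = 3.750000, DF = 0.926337, PV = 3.473763
  t = 1.5000: CF_t = 3.750000, DF = 0.891566, PV = 3.343371
  t = 2.0000: CF_t = 3.750000, DF = 0.858100, PV = 3.217874
  t = 2.5000: CF_t = 3.750000, DF = 0.825890, PV = 3.097088
  t = 3.0000: CF_t = 103.750000, DF = 0.794889, PV = 82.469777
Price P = sum_t PV_t = 99.211113

Answer: Price = 99.2111


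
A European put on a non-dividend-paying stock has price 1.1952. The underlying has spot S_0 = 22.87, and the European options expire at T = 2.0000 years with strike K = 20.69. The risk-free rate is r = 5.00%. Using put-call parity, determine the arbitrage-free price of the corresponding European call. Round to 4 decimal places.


Put-call parity: C - P = S_0 * exp(-qT) - K * exp(-rT).
S_0 * exp(-qT) = 22.8700 * 1.00000000 = 22.87000000
K * exp(-rT) = 20.6900 * 0.90483742 = 18.72108618
C = P + S*exp(-qT) - K*exp(-rT)
C = 1.1952 + 22.87000000 - 18.72108618 = 5.3441

Answer: Call price = 5.3441


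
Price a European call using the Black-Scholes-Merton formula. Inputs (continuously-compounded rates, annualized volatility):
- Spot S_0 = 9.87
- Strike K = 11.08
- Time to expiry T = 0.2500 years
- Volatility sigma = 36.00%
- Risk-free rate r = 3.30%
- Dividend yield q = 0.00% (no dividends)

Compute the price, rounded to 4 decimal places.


d1 = (ln(S/K) + (r - q + 0.5*sigma^2) * T) / (sigma * sqrt(T)) = -0.50662127
d2 = d1 - sigma * sqrt(T) = -0.68662127
exp(-rT) = 0.99178394; exp(-qT) = 1.00000000
C = S_0 * exp(-qT) * N(d1) - K * exp(-rT) * N(d2)
N(d1) = 0.30621029; N(d2) = 0.24616071
C = 9.8700 * 1.00000000 * 0.30621029 - 11.0800 * 0.99178394 * 0.24616071 = 0.3172

Answer: Price = 0.3172


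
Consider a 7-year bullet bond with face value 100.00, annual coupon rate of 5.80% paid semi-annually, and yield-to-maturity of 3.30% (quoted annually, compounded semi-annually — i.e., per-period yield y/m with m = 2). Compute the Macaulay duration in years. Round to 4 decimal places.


Coupon per period c = face * coupon_rate / m = 2.900000
Periods per year m = 2; per-period yield y/m = 0.016500
Number of cashflows N = 14
Cashflows (t years, CF_t, discount factor 1/(1+y/m)^(m*t), PV):
  t = 0.5000: CF_t = 2.900000, DF = 0.983768, PV = 2.852927
  t = 1.0000: CF_t = 2.900000, DF = 0.967799, PV = 2.806618
  t = 1.5000: CF_t = 2.900000, DF = 0.952090, PV = 2.761060
  t = 2.0000: CF_t = 2.900000, DF = 0.936635, PV = 2.716242
  t = 2.5000: CF_t = 2.900000, DF = 0.921432, PV = 2.672152
  t = 3.0000: CF_t = 2.900000, DF = 0.906475, PV = 2.628777
  t = 3.5000: CF_t = 2.900000, DF = 0.891761, PV = 2.586106
  t = 4.0000: CF_t = 2.900000, DF = 0.877285, PV = 2.544128
  t = 4.5000: CF_t = 2.900000, DF = 0.863045, PV = 2.502831
  t = 5.0000: CF_t = 2.900000, DF = 0.849036, PV = 2.462205
  t = 5.5000: CF_t = 2.900000, DF = 0.835254, PV = 2.422238
  t = 6.0000: CF_t = 2.900000, DF = 0.821696, PV = 2.382920
  t = 6.5000: CF_t = 2.900000, DF = 0.808359, PV = 2.344240
  t = 7.0000: CF_t = 102.900000, DF = 0.795237, PV = 81.829899
Price P = sum_t PV_t = 115.512340
Macaulay numerator sum_t t * PV_t:
  t * PV_t at t = 0.5000: 1.426463
  t * PV_t at t = 1.0000: 2.806618
  t * PV_t at t = 1.5000: 4.141590
  t * PV_t at t = 2.0000: 5.432484
  t * PV_t at t = 2.5000: 6.680379
  t * PV_t at t = 3.0000: 7.886330
  t * PV_t at t = 3.5000: 9.051371
  t * PV_t at t = 4.0000: 10.176511
  t * PV_t at t = 4.5000: 11.262740
  t * PV_t at t = 5.0000: 12.311024
  t * PV_t at t = 5.5000: 13.322308
  t * PV_t at t = 6.0000: 14.297518
  t * PV_t at t = 6.5000: 15.237558
  t * PV_t at t = 7.0000: 572.809290
Macaulay duration D = (sum_t t * PV_t) / P = 686.842185 / 115.512340 = 5.946050

Answer: Macaulay duration = 5.9461 years


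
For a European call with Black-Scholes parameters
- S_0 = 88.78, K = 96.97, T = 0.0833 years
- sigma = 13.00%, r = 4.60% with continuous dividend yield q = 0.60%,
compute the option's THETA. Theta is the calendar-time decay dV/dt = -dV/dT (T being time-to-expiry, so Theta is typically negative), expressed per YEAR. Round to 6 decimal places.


Answer: Theta = -0.685954

Derivation:
d1 = -2.2442372530; d2 = -2.2817575142
phi(d1) = 0.0321533396; exp(-qT) = 0.9995003249; exp(-rT) = 0.9961755320
Theta = -S*exp(-qT)*phi(d1)*sigma/(2*sqrt(T)) - r*K*exp(-rT)*N(d2) + q*S*exp(-qT)*N(d1)
N(d1) = 0.0124085702; N(d2) = 0.0112518302; sqrt(T) = 0.2886173938
Term 1 = -88.7800 * 0.9995003249 * 0.0321533396 * 0.1300 / (2 * 0.2886173938) = -0.6425619781
Term 2 = -0.0460 * 96.9700 * 0.9961755320 * 0.0112518302 = -0.0499981882
Term 3 = 0.0060 * 88.7800 * 0.9995003249 * 0.0124085702 = 0.0066064944
Theta = -0.6425619781 + (-0.0499981882) + (0.0066064944) = -0.685954


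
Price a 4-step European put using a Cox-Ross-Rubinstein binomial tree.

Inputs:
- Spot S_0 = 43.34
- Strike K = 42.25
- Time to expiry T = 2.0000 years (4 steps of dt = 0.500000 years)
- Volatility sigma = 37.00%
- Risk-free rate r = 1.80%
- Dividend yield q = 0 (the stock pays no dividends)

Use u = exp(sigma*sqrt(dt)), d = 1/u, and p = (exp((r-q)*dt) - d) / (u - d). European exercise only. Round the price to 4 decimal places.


Answer: Price = V(0,0) = 7.1051

Derivation:
dt = T/N = 0.500000
u = exp(sigma*sqrt(dt)) = 1.299045; d = 1/u = 0.769796
p = (exp((r-q)*dt) - d) / (u - d) = 0.452045
Discount per step: exp(-r*dt) = 0.991040
Stock lattice S(k, i) with i counting down-moves:
  k=0: S(0,0) = 43.3400
  k=1: S(1,0) = 56.3006; S(1,1) = 33.3630
  k=2: S(2,0) = 73.1370; S(2,1) = 43.3400; S(2,2) = 25.6827
  k=3: S(3,0) = 95.0083; S(3,1) = 56.3006; S(3,2) = 33.3630; S(3,3) = 19.7704
  k=4: S(4,0) = 123.4201; S(4,1) = 73.1370; S(4,2) = 43.3400; S(4,3) = 25.6827; S(4,4) = 15.2192
Terminal payoffs V(N, i) = max(K - S_T, 0):
  V(4,0) = 0.000000; V(4,1) = 0.000000; V(4,2) = 0.000000; V(4,3) = 16.567316; V(4,4) = 27.030797
Backward induction: V(k, i) = exp(-r*dt) * [p * V(k+1, i) + (1-p) * V(k+1, i+1)].
  V(3,0) = exp(-r*dt) * [p*0.000000 + (1-p)*0.000000] = 0.000000
  V(3,1) = exp(-r*dt) * [p*0.000000 + (1-p)*0.000000] = 0.000000
  V(3,2) = exp(-r*dt) * [p*0.000000 + (1-p)*16.567316] = 8.996804
  V(3,3) = exp(-r*dt) * [p*16.567316 + (1-p)*27.030797] = 22.101024
  V(2,0) = exp(-r*dt) * [p*0.000000 + (1-p)*0.000000] = 0.000000
  V(2,1) = exp(-r*dt) * [p*0.000000 + (1-p)*8.996804] = 4.885673
  V(2,2) = exp(-r*dt) * [p*8.996804 + (1-p)*22.101024] = 16.032382
  V(1,0) = exp(-r*dt) * [p*0.000000 + (1-p)*4.885673] = 2.653142
  V(1,1) = exp(-r*dt) * [p*4.885673 + (1-p)*16.032382] = 10.895068
  V(0,0) = exp(-r*dt) * [p*2.653142 + (1-p)*10.895068] = 7.105111


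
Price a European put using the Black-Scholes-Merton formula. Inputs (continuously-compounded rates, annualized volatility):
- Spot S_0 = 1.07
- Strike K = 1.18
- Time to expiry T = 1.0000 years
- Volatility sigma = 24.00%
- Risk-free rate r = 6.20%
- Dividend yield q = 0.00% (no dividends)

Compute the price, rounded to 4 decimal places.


d1 = (ln(S/K) + (r - q + 0.5*sigma^2) * T) / (sigma * sqrt(T)) = -0.02939913
d2 = d1 - sigma * sqrt(T) = -0.26939913
exp(-rT) = 0.93988289; exp(-qT) = 1.00000000
P = K * exp(-rT) * N(-d2) - S_0 * exp(-qT) * N(-d1)
N(-d1) = 0.51172686; N(-d2) = 0.60618872
P = 1.1800 * 0.93988289 * 0.60618872 - 1.0700 * 1.00000000 * 0.51172686 = 0.1248

Answer: Price = 0.1248


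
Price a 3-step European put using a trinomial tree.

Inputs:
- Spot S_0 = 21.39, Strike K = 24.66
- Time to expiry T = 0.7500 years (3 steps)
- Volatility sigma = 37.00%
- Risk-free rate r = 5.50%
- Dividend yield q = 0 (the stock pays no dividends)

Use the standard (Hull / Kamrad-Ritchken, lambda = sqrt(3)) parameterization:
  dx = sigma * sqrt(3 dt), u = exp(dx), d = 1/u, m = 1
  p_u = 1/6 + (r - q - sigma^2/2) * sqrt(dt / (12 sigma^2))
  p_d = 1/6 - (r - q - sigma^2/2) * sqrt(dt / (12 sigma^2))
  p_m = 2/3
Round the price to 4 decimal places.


dt = T/N = 0.250000; dx = sigma*sqrt(3*dt) = 0.320429
u = exp(dx) = 1.377719; d = 1/u = 0.725837
p_u = 0.161420, p_m = 0.666667, p_d = 0.171914
Discount per step: exp(-r*dt) = 0.986344
Stock lattice S(k, j) with j the centered position index:
  k=0: S(0,+0) = 21.3900
  k=1: S(1,-1) = 15.5257; S(1,+0) = 21.3900; S(1,+1) = 29.4694
  k=2: S(2,-2) = 11.2691; S(2,-1) = 15.5257; S(2,+0) = 21.3900; S(2,+1) = 29.4694; S(2,+2) = 40.6006
  k=3: S(3,-3) = 8.1795; S(3,-2) = 11.2691; S(3,-1) = 15.5257; S(3,+0) = 21.3900; S(3,+1) = 29.4694; S(3,+2) = 40.6006; S(3,+3) = 55.9362
Terminal payoffs V(N, j) = max(K - S_T, 0):
  V(3,-3) = 16.480465; V(3,-2) = 13.390897; V(3,-1) = 9.134340; V(3,+0) = 3.270000; V(3,+1) = 0.000000; V(3,+2) = 0.000000; V(3,+3) = 0.000000
Backward induction: V(k, j) = exp(-r*dt) * [p_u * V(k+1, j+1) + p_m * V(k+1, j) + p_d * V(k+1, j-1)]
  V(2,-2) = exp(-r*dt) * [p_u*9.134340 + p_m*13.390897 + p_d*16.480465] = 13.054208
  V(2,-1) = exp(-r*dt) * [p_u*3.270000 + p_m*9.134340 + p_d*13.390897] = 8.797676
  V(2,+0) = exp(-r*dt) * [p_u*0.000000 + p_m*3.270000 + p_d*9.134340] = 3.699103
  V(2,+1) = exp(-r*dt) * [p_u*0.000000 + p_m*0.000000 + p_d*3.270000] = 0.554480
  V(2,+2) = exp(-r*dt) * [p_u*0.000000 + p_m*0.000000 + p_d*0.000000] = 0.000000
  V(1,-1) = exp(-r*dt) * [p_u*3.699103 + p_m*8.797676 + p_d*13.054208] = 8.587527
  V(1,+0) = exp(-r*dt) * [p_u*0.554480 + p_m*3.699103 + p_d*8.797676] = 4.012460
  V(1,+1) = exp(-r*dt) * [p_u*0.000000 + p_m*0.554480 + p_d*3.699103] = 0.991847
  V(0,+0) = exp(-r*dt) * [p_u*0.991847 + p_m*4.012460 + p_d*8.587527] = 4.252513

Answer: Price = V(0,0) = 4.2525


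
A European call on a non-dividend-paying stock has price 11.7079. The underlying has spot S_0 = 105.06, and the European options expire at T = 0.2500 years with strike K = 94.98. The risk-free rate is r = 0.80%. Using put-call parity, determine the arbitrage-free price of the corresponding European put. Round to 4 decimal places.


Answer: Put price = 1.4381

Derivation:
Put-call parity: C - P = S_0 * exp(-qT) - K * exp(-rT).
S_0 * exp(-qT) = 105.0600 * 1.00000000 = 105.06000000
K * exp(-rT) = 94.9800 * 0.99800200 = 94.79022983
P = C - S*exp(-qT) + K*exp(-rT)
P = 11.7079 - 105.06000000 + 94.79022983 = 1.4381


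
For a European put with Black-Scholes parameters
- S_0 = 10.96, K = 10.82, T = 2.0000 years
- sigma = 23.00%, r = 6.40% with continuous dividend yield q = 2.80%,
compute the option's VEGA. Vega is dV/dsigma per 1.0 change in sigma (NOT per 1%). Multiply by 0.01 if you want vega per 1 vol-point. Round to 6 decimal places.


Answer: Vega = 5.345234

Derivation:
d1 = 0.4235139456; d2 = 0.0982448262
phi(d1) = 0.3647217429; exp(-qT) = 0.9455391359; exp(-rT) = 0.8798533791
Vega = S * exp(-qT) * phi(d1) * sqrt(T) = 10.9600 * 0.9455391359 * 0.3647217429 * 1.4142135624 = 5.345234


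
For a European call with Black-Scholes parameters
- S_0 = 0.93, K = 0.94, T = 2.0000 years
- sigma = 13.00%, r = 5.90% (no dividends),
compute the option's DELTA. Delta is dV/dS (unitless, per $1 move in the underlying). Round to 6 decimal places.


Answer: Delta = 0.750348

Derivation:
d1 = 0.6755845640; d2 = 0.4917368009
phi(d1) = 0.3175418098; exp(-qT) = 1.0000000000; exp(-rT) = 0.8886960526
N(d1) = 0.7503477777
Delta = exp(-qT) * N(d1) = 1.0000000000 * 0.7503477777 = 0.750348


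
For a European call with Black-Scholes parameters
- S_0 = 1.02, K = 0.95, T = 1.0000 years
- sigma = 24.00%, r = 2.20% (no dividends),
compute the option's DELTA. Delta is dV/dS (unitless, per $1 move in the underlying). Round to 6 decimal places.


Answer: Delta = 0.694238

Derivation:
d1 = 0.5078996737; d2 = 0.2678996737
phi(d1) = 0.3506665271; exp(-qT) = 1.0000000000; exp(-rT) = 0.9782402351
N(d1) = 0.6942381482
Delta = exp(-qT) * N(d1) = 1.0000000000 * 0.6942381482 = 0.694238


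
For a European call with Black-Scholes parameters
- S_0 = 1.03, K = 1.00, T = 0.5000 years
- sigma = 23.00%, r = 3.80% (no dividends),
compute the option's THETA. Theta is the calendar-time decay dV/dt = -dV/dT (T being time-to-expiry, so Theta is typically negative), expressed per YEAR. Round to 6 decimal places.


d1 = 0.3798934394; d2 = 0.2172588797
phi(d1) = 0.3711689067; exp(-qT) = 1.0000000000; exp(-rT) = 0.9811793622
Theta = -S*exp(-qT)*phi(d1)*sigma/(2*sqrt(T)) - r*K*exp(-rT)*N(d2) + q*S*exp(-qT)*N(d1)
N(d1) = 0.6479877412; N(d2) = 0.5859966995; sqrt(T) = 0.7071067812
Term 1 = -1.0300 * 1.0000000000 * 0.3711689067 * 0.2300 / (2 * 0.7071067812) = -0.0621758385
Term 2 = -0.0380 * 1.0000 * 0.9811793622 * 0.5859966995 = -0.0218487790
Term 3 = 0 (no dividend yield, q = 0)
Theta = -0.0621758385 + (-0.0218487790) + (0.0000000000) = -0.084025

Answer: Theta = -0.084025


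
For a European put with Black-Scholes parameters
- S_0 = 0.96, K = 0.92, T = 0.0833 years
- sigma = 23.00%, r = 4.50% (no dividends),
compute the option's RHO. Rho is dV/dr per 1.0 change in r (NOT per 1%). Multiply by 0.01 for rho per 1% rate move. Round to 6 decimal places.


Answer: Rho = -0.019333

Derivation:
d1 = 0.7307914646; d2 = 0.6644094640
phi(d1) = 0.3054507833; exp(-qT) = 1.0000000000; exp(-rT) = 0.9962585169
N(-d2) = 0.2532141386
Rho = -K*T*exp(-rT)*N(-d2) = -0.9200 * 0.0833 * 0.9962585169 * 0.2532141386 = -0.019333


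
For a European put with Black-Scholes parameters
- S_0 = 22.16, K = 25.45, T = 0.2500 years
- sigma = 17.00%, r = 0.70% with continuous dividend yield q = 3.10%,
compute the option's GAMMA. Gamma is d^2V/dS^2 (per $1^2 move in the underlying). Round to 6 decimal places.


d1 = -1.6566397779; d2 = -1.7416397779
phi(d1) = 0.1011484327; exp(-qT) = 0.9922799538; exp(-rT) = 0.9982515304
Gamma = exp(-qT) * phi(d1) / (S * sigma * sqrt(T)) = 0.9922799538 * 0.1011484327 / (22.1600 * 0.1700 * 0.5000000000) = 0.053285

Answer: Gamma = 0.053285


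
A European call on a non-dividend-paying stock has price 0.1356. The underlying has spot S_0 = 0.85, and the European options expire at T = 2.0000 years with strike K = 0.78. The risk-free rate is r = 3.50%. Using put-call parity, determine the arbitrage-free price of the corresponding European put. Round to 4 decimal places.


Answer: Put price = 0.0129

Derivation:
Put-call parity: C - P = S_0 * exp(-qT) - K * exp(-rT).
S_0 * exp(-qT) = 0.8500 * 1.00000000 = 0.85000000
K * exp(-rT) = 0.7800 * 0.93239382 = 0.72726718
P = C - S*exp(-qT) + K*exp(-rT)
P = 0.1356 - 0.85000000 + 0.72726718 = 0.0129


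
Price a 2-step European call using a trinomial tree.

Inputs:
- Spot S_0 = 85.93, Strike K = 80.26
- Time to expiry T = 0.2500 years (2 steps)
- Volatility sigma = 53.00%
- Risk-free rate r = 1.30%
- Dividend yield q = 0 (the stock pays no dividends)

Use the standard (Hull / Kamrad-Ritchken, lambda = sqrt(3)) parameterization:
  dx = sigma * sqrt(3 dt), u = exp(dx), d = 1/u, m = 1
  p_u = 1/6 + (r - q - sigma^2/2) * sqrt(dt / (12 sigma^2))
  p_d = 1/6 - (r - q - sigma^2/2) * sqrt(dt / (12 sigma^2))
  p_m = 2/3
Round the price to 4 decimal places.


dt = T/N = 0.125000; dx = sigma*sqrt(3*dt) = 0.324557
u = exp(dx) = 1.383418; d = 1/u = 0.722847
p_u = 0.142124, p_m = 0.666667, p_d = 0.191210
Discount per step: exp(-r*dt) = 0.998376
Stock lattice S(k, j) with j the centered position index:
  k=0: S(0,+0) = 85.9300
  k=1: S(1,-1) = 62.1143; S(1,+0) = 85.9300; S(1,+1) = 118.8771
  k=2: S(2,-2) = 44.8991; S(2,-1) = 62.1143; S(2,+0) = 85.9300; S(2,+1) = 118.8771; S(2,+2) = 164.4568
Terminal payoffs V(N, j) = max(S_T - K, 0):
  V(2,-2) = 0.000000; V(2,-1) = 0.000000; V(2,+0) = 5.670000; V(2,+1) = 38.617126; V(2,+2) = 84.196779
Backward induction: V(k, j) = exp(-r*dt) * [p_u * V(k+1, j+1) + p_m * V(k+1, j) + p_d * V(k+1, j-1)]
  V(1,-1) = exp(-r*dt) * [p_u*5.670000 + p_m*0.000000 + p_d*0.000000] = 0.804533
  V(1,+0) = exp(-r*dt) * [p_u*38.617126 + p_m*5.670000 + p_d*0.000000] = 9.253357
  V(1,+1) = exp(-r*dt) * [p_u*84.196779 + p_m*38.617126 + p_d*5.670000] = 38.732270
  V(0,+0) = exp(-r*dt) * [p_u*38.732270 + p_m*9.253357 + p_d*0.804533] = 11.808306

Answer: Price = V(0,0) = 11.8083


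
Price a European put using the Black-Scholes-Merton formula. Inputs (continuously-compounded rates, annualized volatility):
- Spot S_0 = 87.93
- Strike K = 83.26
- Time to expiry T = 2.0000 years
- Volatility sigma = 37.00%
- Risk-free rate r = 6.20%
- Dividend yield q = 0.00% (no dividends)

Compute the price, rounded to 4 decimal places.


d1 = (ln(S/K) + (r - q + 0.5*sigma^2) * T) / (sigma * sqrt(T)) = 0.60289988
d2 = d1 - sigma * sqrt(T) = 0.07964087
exp(-rT) = 0.88337984; exp(-qT) = 1.00000000
P = K * exp(-rT) * N(-d2) - S_0 * exp(-qT) * N(-d1)
N(-d1) = 0.27328765; N(-d2) = 0.46826145
P = 83.2600 * 0.88337984 * 0.46826145 - 87.9300 * 1.00000000 * 0.27328765 = 10.4105

Answer: Price = 10.4105


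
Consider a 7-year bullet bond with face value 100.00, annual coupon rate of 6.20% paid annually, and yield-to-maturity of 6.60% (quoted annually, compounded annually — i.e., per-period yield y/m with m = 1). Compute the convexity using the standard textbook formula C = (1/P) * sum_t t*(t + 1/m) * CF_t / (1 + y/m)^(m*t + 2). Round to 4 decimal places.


Coupon per period c = face * coupon_rate / m = 6.200000
Periods per year m = 1; per-period yield y/m = 0.066000
Number of cashflows N = 7
Cashflows (t years, CF_t, discount factor 1/(1+y/m)^(m*t), PV):
  t = 1.0000: CF_t = 6.200000, DF = 0.938086, PV = 5.816135
  t = 2.0000: CF_t = 6.200000, DF = 0.880006, PV = 5.456037
  t = 3.0000: CF_t = 6.200000, DF = 0.825521, PV = 5.118233
  t = 4.0000: CF_t = 6.200000, DF = 0.774410, PV = 4.801345
  t = 5.0000: CF_t = 6.200000, DF = 0.726464, PV = 4.504076
  t = 6.0000: CF_t = 6.200000, DF = 0.681486, PV = 4.225212
  t = 7.0000: CF_t = 106.200000, DF = 0.639292, PV = 67.892857
Price P = sum_t PV_t = 97.813894
Convexity numerator sum_t t*(t + 1/m) * CF_t / (1+y/m)^(m*t + 2):
  t = 1.0000: term = 10.236467
  t = 2.0000: term = 28.808067
  t = 3.0000: term = 54.048907
  t = 4.0000: term = 84.504232
  t = 5.0000: term = 118.908393
  t = 6.0000: term = 156.164869
  t = 7.0000: term = 3345.782471
Convexity = (1/P) * sum = 3798.453406 / 97.813894 = 38.833475

Answer: Convexity = 38.8335


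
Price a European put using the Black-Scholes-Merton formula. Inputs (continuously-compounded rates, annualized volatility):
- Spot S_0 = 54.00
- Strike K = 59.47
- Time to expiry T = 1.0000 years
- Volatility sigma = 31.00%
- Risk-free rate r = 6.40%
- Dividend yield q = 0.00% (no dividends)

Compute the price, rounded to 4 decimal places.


Answer: Price = 7.6898

Derivation:
d1 = (ln(S/K) + (r - q + 0.5*sigma^2) * T) / (sigma * sqrt(T)) = 0.05020020
d2 = d1 - sigma * sqrt(T) = -0.25979980
exp(-rT) = 0.93800500; exp(-qT) = 1.00000000
P = K * exp(-rT) * N(-d2) - S_0 * exp(-qT) * N(-d1)
N(-d1) = 0.47998143; N(-d2) = 0.60249090
P = 59.4700 * 0.93800500 * 0.60249090 - 54.0000 * 1.00000000 * 0.47998143 = 7.6898


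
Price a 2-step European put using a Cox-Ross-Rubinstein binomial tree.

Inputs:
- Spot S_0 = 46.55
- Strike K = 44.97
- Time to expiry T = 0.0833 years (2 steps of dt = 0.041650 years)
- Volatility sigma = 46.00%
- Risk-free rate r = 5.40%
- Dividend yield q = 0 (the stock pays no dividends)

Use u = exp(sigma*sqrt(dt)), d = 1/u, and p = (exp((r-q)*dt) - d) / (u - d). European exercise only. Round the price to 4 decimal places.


dt = T/N = 0.041650
u = exp(sigma*sqrt(dt)) = 1.098426; d = 1/u = 0.910394
p = (exp((r-q)*dt) - d) / (u - d) = 0.488522
Discount per step: exp(-r*dt) = 0.997753
Stock lattice S(k, i) with i counting down-moves:
  k=0: S(0,0) = 46.5500
  k=1: S(1,0) = 51.1317; S(1,1) = 42.3788
  k=2: S(2,0) = 56.1644; S(2,1) = 46.5500; S(2,2) = 38.5814
Terminal payoffs V(N, i) = max(K - S_T, 0):
  V(2,0) = 0.000000; V(2,1) = 0.000000; V(2,2) = 6.388598
Backward induction: V(k, i) = exp(-r*dt) * [p * V(k+1, i) + (1-p) * V(k+1, i+1)].
  V(1,0) = exp(-r*dt) * [p*0.000000 + (1-p)*0.000000] = 0.000000
  V(1,1) = exp(-r*dt) * [p*0.000000 + (1-p)*6.388598] = 3.260284
  V(0,0) = exp(-r*dt) * [p*0.000000 + (1-p)*3.260284] = 1.663816

Answer: Price = V(0,0) = 1.6638


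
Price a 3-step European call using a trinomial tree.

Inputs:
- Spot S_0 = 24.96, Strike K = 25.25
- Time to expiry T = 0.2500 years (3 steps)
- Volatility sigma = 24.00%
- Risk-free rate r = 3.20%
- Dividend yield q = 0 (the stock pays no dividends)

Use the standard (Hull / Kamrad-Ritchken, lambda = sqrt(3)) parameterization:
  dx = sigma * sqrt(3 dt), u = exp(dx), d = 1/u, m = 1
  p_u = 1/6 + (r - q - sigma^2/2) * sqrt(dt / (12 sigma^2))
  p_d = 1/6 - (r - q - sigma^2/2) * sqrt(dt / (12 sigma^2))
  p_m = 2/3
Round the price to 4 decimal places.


Answer: Price = V(0,0) = 1.0932

Derivation:
dt = T/N = 0.083333; dx = sigma*sqrt(3*dt) = 0.120000
u = exp(dx) = 1.127497; d = 1/u = 0.886920
p_u = 0.167778, p_m = 0.666667, p_d = 0.165556
Discount per step: exp(-r*dt) = 0.997337
Stock lattice S(k, j) with j the centered position index:
  k=0: S(0,+0) = 24.9600
  k=1: S(1,-1) = 22.1375; S(1,+0) = 24.9600; S(1,+1) = 28.1423
  k=2: S(2,-2) = 19.6342; S(2,-1) = 22.1375; S(2,+0) = 24.9600; S(2,+1) = 28.1423; S(2,+2) = 31.7304
  k=3: S(3,-3) = 17.4140; S(3,-2) = 19.6342; S(3,-1) = 22.1375; S(3,+0) = 24.9600; S(3,+1) = 28.1423; S(3,+2) = 31.7304; S(3,+3) = 35.7759
Terminal payoffs V(N, j) = max(S_T - K, 0):
  V(3,-3) = 0.000000; V(3,-2) = 0.000000; V(3,-1) = 0.000000; V(3,+0) = 0.000000; V(3,+1) = 2.892321; V(3,+2) = 6.480379; V(3,+3) = 10.525902
Backward induction: V(k, j) = exp(-r*dt) * [p_u * V(k+1, j+1) + p_m * V(k+1, j) + p_d * V(k+1, j-1)]
  V(2,-2) = exp(-r*dt) * [p_u*0.000000 + p_m*0.000000 + p_d*0.000000] = 0.000000
  V(2,-1) = exp(-r*dt) * [p_u*0.000000 + p_m*0.000000 + p_d*0.000000] = 0.000000
  V(2,+0) = exp(-r*dt) * [p_u*2.892321 + p_m*0.000000 + p_d*0.000000] = 0.483975
  V(2,+1) = exp(-r*dt) * [p_u*6.480379 + p_m*2.892321 + p_d*0.000000] = 3.007447
  V(2,+2) = exp(-r*dt) * [p_u*10.525902 + p_m*6.480379 + p_d*2.892321] = 6.547621
  V(1,-1) = exp(-r*dt) * [p_u*0.483975 + p_m*0.000000 + p_d*0.000000] = 0.080984
  V(1,+0) = exp(-r*dt) * [p_u*3.007447 + p_m*0.483975 + p_d*0.000000] = 0.825030
  V(1,+1) = exp(-r*dt) * [p_u*6.547621 + p_m*3.007447 + p_d*0.483975] = 3.175157
  V(0,+0) = exp(-r*dt) * [p_u*3.175157 + p_m*0.825030 + p_d*0.080984] = 1.093229
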